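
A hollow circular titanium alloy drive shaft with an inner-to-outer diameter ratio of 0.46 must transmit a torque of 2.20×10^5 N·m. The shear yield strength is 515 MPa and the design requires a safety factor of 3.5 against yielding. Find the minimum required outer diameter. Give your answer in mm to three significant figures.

τ_allow = 515/3.5 = 147.1 MPa.
For a hollow shaft τ = 16T/[πd_o³(1−k⁴)] with k = 0.46, so 1−k⁴ = 0.9552.
d_o³ = 16T/[π τ_allow (1−k⁴)] = 16×2.2000×10^8/(π×147.1×0.9552) = 7.972×10^6 mm³.
d_o = 199.8 mm.

d_o = 200 mm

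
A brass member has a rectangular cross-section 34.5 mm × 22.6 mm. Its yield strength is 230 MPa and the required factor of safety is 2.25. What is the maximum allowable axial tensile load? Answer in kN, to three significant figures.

σ_allow = 230/2.25 = 102.2 MPa.
A = 34.5×22.6 = 779.7 mm².
F_allow = σ_allow × A = 102.2×779.7 = 79700 N.

F_allow = 79.7 kN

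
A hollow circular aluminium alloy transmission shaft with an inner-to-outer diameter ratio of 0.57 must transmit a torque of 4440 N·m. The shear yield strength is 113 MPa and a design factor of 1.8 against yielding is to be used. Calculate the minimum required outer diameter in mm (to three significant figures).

d_o = 73.8 mm

τ_allow = 113/1.8 = 62.78 MPa.
For a hollow shaft τ = 16T/[πd_o³(1−k⁴)] with k = 0.57, so 1−k⁴ = 0.8944.
d_o³ = 16T/[π τ_allow (1−k⁴)] = 16×4440000/(π×62.78×0.8944) = 402700 mm³.
d_o = 73.85 mm.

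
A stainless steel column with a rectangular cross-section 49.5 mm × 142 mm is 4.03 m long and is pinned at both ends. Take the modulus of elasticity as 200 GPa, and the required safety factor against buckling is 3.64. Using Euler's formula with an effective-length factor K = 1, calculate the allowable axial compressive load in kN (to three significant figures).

Buckling occurs about the weak axis: I_min = h·b³/12 = 142×49.5³/12 = 1.435×10^6 mm⁴ (b = 49.5 mm is the smaller dimension).
Effective length L_e = KL = 1×4.03 m = 4030 mm.
Euler critical load P_cr = π²EI/L_e² = π²×200000×1.435×10^6/4030² = 174400 N.
P_allow = P_cr/n = 174400/3.64 = 47920 N.

P_allow = 47.9 kN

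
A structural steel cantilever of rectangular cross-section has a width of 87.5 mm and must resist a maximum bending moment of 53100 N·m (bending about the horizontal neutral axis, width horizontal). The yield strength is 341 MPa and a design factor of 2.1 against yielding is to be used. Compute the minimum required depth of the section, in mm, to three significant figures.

σ_allow = 341/2.1 = 162.4 MPa.
For a rectangular section σ = 6M/(bh²), so h² = 6M/(b σ_allow) = 6×5.3100×10^7/(87.5×162.4) = 22420 mm².
h = 149.7 mm.

h = 150 mm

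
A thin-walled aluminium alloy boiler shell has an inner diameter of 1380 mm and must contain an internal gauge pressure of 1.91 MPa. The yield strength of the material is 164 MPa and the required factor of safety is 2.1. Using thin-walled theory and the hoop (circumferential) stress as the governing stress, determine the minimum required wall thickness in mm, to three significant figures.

t = 16.9 mm

σ_allow = 164/2.1 = 78.10 MPa.
Hoop stress σ_h = pD/(2t), so t = pD/(2σ_allow) = 1.91×1380/(2×78.10) = 16.88 mm.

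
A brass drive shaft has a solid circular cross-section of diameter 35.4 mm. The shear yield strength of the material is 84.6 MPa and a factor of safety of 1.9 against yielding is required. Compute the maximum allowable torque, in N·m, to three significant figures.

τ_allow = 84.6/1.9 = 44.53 MPa.
For a solid shaft T_allow = τ_allow·πd³/16; πd³/16 = π×35.4³/16 = 8710 mm³.
T_allow = 44.53×8710 = 387800 N·mm = 387.8 N·m.

T_allow = 388 N·m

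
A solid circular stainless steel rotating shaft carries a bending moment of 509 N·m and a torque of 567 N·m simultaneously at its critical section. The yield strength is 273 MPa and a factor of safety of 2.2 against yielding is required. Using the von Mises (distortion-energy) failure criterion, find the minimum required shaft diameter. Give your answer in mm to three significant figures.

d = 38.7 mm

σ_allow = σ_y/n = 273/2.2 = 124.1 MPa.
For a solid shaft σ_b = 32M/(πd³) and τ = 16T/(πd³), so the von Mises stress is σ' = (16/πd³)·√(4M²+3T²).
√(4M²+3T²) = √(4×(509000)² + 3×(567000)²) = 1.414×10^6 N·mm.
d³ = 16×1.414×10^6/(π×124.1) = 58050 mm³.
d = 38.72 mm.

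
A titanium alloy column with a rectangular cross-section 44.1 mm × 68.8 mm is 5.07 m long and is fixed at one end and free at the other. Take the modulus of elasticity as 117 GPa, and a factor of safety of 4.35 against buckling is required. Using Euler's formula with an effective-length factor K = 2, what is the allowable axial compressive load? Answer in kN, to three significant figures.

P_allow = 1.27 kN

Buckling occurs about the weak axis: I_min = h·b³/12 = 68.8×44.1³/12 = 491700 mm⁴ (b = 44.1 mm is the smaller dimension).
Effective length L_e = KL = 2×5.07 m = 10140 mm.
Euler critical load P_cr = π²EI/L_e² = π²×117000×491700/10140² = 5522 N.
P_allow = P_cr/n = 5522/4.35 = 1270 N.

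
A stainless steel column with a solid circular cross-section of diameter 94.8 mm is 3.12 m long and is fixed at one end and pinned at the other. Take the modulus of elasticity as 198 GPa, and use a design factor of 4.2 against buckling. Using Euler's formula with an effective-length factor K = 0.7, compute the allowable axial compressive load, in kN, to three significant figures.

P_allow = 387 kN

I = πd⁴/64 = π×94.8⁴/64 = 3.965×10^6 mm⁴.
Effective length L_e = KL = 0.7×3.12 m = 2184 mm.
Euler critical load P_cr = π²EI/L_e² = π²×198000×3.965×10^6/2184² = 1.624×10^6 N.
P_allow = P_cr/n = 1.624×10^6/4.2 = 386700 N.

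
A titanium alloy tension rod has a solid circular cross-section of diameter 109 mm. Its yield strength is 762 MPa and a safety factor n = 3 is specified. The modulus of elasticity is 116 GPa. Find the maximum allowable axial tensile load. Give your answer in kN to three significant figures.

σ_allow = 762/3 = 254.0 MPa.
A = πd²/4 = π×109²/4 = 9331 mm².
F_allow = σ_allow × A = 254.0×9331 = 2.370×10^6 N.

F_allow = 2370 kN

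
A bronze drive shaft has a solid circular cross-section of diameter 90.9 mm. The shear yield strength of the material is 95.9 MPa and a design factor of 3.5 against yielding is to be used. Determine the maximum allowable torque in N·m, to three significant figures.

T_allow = 4040 N·m

τ_allow = 95.9/3.5 = 27.40 MPa.
For a solid shaft T_allow = τ_allow·πd³/16; πd³/16 = π×90.9³/16 = 147500 mm³.
T_allow = 27.40×147500 = 4.041×10^6 N·mm = 4041 N·m.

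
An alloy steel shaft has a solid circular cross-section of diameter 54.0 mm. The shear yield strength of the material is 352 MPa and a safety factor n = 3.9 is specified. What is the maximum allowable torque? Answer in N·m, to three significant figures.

T_allow = 2790 N·m

τ_allow = 352/3.9 = 90.26 MPa.
For a solid shaft T_allow = τ_allow·πd³/16; πd³/16 = π×54.0³/16 = 30920 mm³.
T_allow = 90.26×30920 = 2.791×10^6 N·mm = 2791 N·m.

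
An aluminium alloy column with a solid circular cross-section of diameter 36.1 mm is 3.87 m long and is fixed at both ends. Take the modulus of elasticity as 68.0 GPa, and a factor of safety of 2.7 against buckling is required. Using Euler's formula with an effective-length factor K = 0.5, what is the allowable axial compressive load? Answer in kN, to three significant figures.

P_allow = 5.53 kN

I = πd⁴/64 = π×36.1⁴/64 = 83370 mm⁴.
Effective length L_e = KL = 0.5×3.87 m = 1935 mm.
Euler critical load P_cr = π²EI/L_e² = π²×68000×83370/1935² = 14940 N.
P_allow = P_cr/n = 14940/2.7 = 5535 N.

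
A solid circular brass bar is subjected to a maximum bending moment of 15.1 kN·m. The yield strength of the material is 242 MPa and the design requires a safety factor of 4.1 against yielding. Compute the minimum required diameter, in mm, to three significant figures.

σ_allow = 242/4.1 = 59.02 MPa.
For a solid circular section σ = 32M/(πd³), so d³ = 32M/(π σ_allow) = 32×1.5100×10^7/(π×59.02) = 2.606×10^6 mm³.
d = 137.6 mm.

d = 138 mm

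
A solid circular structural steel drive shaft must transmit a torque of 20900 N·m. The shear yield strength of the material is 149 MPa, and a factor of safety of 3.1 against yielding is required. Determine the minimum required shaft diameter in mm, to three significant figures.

d = 130 mm

Allowable shear stress τ_allow = 149/3.1 = 48.06 MPa.
For a solid shaft τ = 16T/(πd³), so d³ = 16T/(π τ_allow) = 16×2.0900×10^7/(π×48.06) = 2.215×10^6 mm³.
d = (2.215×10^6)^(1/3) = 130.3 mm.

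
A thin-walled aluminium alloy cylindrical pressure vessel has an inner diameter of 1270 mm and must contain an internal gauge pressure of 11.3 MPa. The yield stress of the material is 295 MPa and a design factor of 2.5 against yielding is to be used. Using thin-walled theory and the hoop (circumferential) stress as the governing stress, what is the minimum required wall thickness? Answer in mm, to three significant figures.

σ_allow = 295/2.5 = 118.0 MPa.
Hoop stress σ_h = pD/(2t), so t = pD/(2σ_allow) = 11.3×1270/(2×118.0) = 60.81 mm.

t = 60.8 mm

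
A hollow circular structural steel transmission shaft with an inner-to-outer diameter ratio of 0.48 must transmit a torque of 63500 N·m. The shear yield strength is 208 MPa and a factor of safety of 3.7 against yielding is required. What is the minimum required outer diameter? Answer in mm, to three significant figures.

τ_allow = 208/3.7 = 56.22 MPa.
For a hollow shaft τ = 16T/[πd_o³(1−k⁴)] with k = 0.48, so 1−k⁴ = 0.9469.
d_o³ = 16T/[π τ_allow (1−k⁴)] = 16×6.3500×10^7/(π×56.22×0.9469) = 6.075×10^6 mm³.
d_o = 182.5 mm.

d_o = 182 mm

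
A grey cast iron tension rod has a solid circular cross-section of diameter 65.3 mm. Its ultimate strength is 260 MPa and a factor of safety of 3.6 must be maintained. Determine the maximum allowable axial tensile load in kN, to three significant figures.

σ_allow = 260/3.6 = 72.22 MPa.
A = πd²/4 = π×65.3²/4 = 3349 mm².
F_allow = σ_allow × A = 72.22×3349 = 241900 N.

F_allow = 242 kN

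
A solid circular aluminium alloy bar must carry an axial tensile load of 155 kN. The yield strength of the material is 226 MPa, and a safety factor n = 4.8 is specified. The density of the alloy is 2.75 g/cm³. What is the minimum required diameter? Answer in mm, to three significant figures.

d = 64.7 mm

Allowable stress σ_allow = 226/4.8 = 47.08 MPa.
Required area A = F/σ_allow = 155000/47.08 = 3292 mm².
A = πd²/4 → d = √(4A/π) = 64.74 mm.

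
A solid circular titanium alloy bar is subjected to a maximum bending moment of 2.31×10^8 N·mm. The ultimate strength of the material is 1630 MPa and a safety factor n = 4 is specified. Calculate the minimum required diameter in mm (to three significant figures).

σ_allow = 1630/4 = 407.5 MPa.
For a solid circular section σ = 32M/(πd³), so d³ = 32M/(π σ_allow) = 32×2.3100×10^8/(π×407.5) = 5.774×10^6 mm³.
d = 179.4 mm.

d = 179 mm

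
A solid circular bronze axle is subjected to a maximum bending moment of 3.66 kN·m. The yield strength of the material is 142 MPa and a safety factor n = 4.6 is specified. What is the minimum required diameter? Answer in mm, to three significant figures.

d = 106 mm

σ_allow = 142/4.6 = 30.87 MPa.
For a solid circular section σ = 32M/(πd³), so d³ = 32M/(π σ_allow) = 32×3660000/(π×30.87) = 1.208×10^6 mm³.
d = 106.5 mm.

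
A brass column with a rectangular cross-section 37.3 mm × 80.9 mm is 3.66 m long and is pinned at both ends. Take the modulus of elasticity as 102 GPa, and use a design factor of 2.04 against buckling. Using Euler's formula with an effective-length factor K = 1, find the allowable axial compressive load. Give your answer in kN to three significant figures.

Buckling occurs about the weak axis: I_min = h·b³/12 = 80.9×37.3³/12 = 349900 mm⁴ (b = 37.3 mm is the smaller dimension).
Effective length L_e = KL = 1×3.66 m = 3660 mm.
Euler critical load P_cr = π²EI/L_e² = π²×102000×349900/3660² = 26290 N.
P_allow = P_cr/n = 26290/2.04 = 12890 N.

P_allow = 12.9 kN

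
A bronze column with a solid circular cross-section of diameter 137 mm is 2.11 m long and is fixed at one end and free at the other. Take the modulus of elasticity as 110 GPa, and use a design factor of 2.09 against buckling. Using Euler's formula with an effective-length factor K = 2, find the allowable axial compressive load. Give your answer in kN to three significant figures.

I = πd⁴/64 = π×137⁴/64 = 1.729×10^7 mm⁴.
Effective length L_e = KL = 2×2.11 m = 4220 mm.
Euler critical load P_cr = π²EI/L_e² = π²×110000×1.729×10^7/4220² = 1.054×10^6 N.
P_allow = P_cr/n = 1.054×10^6/2.09 = 504400 N.

P_allow = 504 kN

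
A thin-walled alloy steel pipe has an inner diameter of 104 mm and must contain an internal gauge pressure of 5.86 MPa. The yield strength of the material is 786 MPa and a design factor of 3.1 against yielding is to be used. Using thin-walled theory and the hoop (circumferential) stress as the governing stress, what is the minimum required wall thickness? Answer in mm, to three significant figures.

t = 1.20 mm

σ_allow = 786/3.1 = 253.5 MPa.
Hoop stress σ_h = pD/(2t), so t = pD/(2σ_allow) = 5.86×104/(2×253.5) = 1.202 mm.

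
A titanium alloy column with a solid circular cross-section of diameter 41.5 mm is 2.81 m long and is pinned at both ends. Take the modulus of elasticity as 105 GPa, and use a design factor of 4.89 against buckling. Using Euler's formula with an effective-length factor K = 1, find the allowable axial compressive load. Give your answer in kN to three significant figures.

I = πd⁴/64 = π×41.5⁴/64 = 145600 mm⁴.
Effective length L_e = KL = 1×2.81 m = 2810 mm.
Euler critical load P_cr = π²EI/L_e² = π²×105000×145600/2810² = 19110 N.
P_allow = P_cr/n = 19110/4.89 = 3908 N.

P_allow = 3.91 kN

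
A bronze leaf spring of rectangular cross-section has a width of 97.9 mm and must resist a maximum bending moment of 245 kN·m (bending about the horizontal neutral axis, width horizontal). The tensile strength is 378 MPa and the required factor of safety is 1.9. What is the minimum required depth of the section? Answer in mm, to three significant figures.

σ_allow = 378/1.9 = 198.9 MPa.
For a rectangular section σ = 6M/(bh²), so h² = 6M/(b σ_allow) = 6×2.4500×10^8/(97.9×198.9) = 75470 mm².
h = 274.7 mm.

h = 275 mm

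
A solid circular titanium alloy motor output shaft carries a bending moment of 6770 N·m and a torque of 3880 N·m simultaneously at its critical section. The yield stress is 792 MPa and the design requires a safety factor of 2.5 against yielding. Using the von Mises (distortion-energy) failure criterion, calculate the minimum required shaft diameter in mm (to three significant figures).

σ_allow = σ_y/n = 792/2.5 = 316.8 MPa.
For a solid shaft σ_b = 32M/(πd³) and τ = 16T/(πd³), so the von Mises stress is σ' = (16/πd³)·√(4M²+3T²).
√(4M²+3T²) = √(4×(6.770×10^6)² + 3×(3.880×10^6)²) = 1.512×10^7 N·mm.
d³ = 16×1.512×10^7/(π×316.8) = 243000 mm³.
d = 62.40 mm.

d = 62.4 mm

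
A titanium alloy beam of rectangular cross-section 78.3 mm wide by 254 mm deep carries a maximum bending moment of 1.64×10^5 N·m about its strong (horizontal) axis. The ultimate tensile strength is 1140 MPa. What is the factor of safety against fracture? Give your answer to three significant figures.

n = 5.85

Section modulus S = bh²/6 = 78.3×254²/6 = 841900 mm³.
σ = M/S = 1.6400×10^8/841900 = 194.8 MPa.
n = 1140/194.8 = 5.852.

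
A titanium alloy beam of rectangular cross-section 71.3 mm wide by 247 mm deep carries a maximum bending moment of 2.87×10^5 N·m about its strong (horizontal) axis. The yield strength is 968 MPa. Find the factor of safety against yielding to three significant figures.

n = 2.45

Section modulus S = bh²/6 = 71.3×247²/6 = 725000 mm³.
σ = M/S = 2.8700×10^8/725000 = 395.9 MPa.
n = 968/395.9 = 2.445.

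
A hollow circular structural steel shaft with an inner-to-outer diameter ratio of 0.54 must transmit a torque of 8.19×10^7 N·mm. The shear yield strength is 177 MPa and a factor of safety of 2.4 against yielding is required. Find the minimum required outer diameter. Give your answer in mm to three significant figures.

d_o = 184 mm

τ_allow = 177/2.4 = 73.75 MPa.
For a hollow shaft τ = 16T/[πd_o³(1−k⁴)] with k = 0.54, so 1−k⁴ = 0.9150.
d_o³ = 16T/[π τ_allow (1−k⁴)] = 16×8.1900×10^7/(π×73.75×0.9150) = 6.181×10^6 mm³.
d_o = 183.5 mm.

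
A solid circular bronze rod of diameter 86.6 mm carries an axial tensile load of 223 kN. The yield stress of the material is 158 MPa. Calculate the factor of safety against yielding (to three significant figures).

A = πd²/4 = 5890 mm².
σ = F/A = 223000/5890 = 37.86 MPa.
n = 158/37.86 = 4.173.

n = 4.17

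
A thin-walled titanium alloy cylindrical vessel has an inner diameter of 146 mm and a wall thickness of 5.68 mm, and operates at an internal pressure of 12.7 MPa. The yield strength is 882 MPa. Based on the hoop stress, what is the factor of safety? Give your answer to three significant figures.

σ_h = pD/(2t) = 12.7×146/(2×5.68) = 163.2 MPa.
n = 882/163.2 = 5.404.

n = 5.40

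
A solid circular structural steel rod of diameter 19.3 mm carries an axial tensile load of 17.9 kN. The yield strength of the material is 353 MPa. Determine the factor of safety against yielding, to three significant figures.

A = πd²/4 = 292.6 mm².
σ = F/A = 17900/292.6 = 61.19 MPa.
n = 353/61.19 = 5.769.

n = 5.77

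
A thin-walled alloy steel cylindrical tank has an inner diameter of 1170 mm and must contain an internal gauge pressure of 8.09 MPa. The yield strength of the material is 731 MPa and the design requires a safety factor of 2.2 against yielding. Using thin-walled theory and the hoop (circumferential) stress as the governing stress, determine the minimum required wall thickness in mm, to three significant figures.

σ_allow = 731/2.2 = 332.3 MPa.
Hoop stress σ_h = pD/(2t), so t = pD/(2σ_allow) = 8.09×1170/(2×332.3) = 14.24 mm.

t = 14.2 mm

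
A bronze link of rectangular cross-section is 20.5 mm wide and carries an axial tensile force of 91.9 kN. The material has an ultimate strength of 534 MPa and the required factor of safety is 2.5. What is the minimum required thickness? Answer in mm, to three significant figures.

σ_allow = 534/2.5 = 213.6 MPa.
Required area A = F/σ_allow = 91900/213.6 = 430.2 mm².
t = A/w = 430.2/20.5 = 20.99 mm.

t = 21.0 mm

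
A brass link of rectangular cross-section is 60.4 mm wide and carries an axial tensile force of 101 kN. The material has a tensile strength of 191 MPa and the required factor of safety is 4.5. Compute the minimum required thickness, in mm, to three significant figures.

σ_allow = 191/4.5 = 42.44 MPa.
Required area A = F/σ_allow = 101000/42.44 = 2380 mm².
t = A/w = 2380/60.4 = 39.40 mm.

t = 39.4 mm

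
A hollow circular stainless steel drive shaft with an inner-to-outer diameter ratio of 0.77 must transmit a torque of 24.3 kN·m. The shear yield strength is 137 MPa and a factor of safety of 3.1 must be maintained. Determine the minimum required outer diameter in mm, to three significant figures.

τ_allow = 137/3.1 = 44.19 MPa.
For a hollow shaft τ = 16T/[πd_o³(1−k⁴)] with k = 0.77, so 1−k⁴ = 0.6485.
d_o³ = 16T/[π τ_allow (1−k⁴)] = 16×2.4300×10^7/(π×44.19×0.6485) = 4.318×10^6 mm³.
d_o = 162.8 mm.

d_o = 163 mm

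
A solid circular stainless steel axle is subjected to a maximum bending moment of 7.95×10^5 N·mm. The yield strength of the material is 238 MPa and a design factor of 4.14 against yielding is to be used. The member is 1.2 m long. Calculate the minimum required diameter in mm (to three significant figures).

d = 52.0 mm

σ_allow = 238/4.14 = 57.49 MPa.
For a solid circular section σ = 32M/(πd³), so d³ = 32M/(π σ_allow) = 32×795000/(π×57.49) = 140900 mm³.
d = 52.03 mm.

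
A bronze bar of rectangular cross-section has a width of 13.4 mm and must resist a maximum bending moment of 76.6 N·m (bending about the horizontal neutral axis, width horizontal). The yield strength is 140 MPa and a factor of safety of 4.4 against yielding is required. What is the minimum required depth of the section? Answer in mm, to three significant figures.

h = 32.8 mm

σ_allow = 140/4.4 = 31.82 MPa.
For a rectangular section σ = 6M/(bh²), so h² = 6M/(b σ_allow) = 6×76600/(13.4×31.82) = 1078 mm².
h = 32.83 mm.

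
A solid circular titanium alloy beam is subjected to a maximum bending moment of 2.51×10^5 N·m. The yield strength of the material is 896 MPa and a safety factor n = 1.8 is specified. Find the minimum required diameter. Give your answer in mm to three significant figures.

σ_allow = 896/1.8 = 497.8 MPa.
For a solid circular section σ = 32M/(πd³), so d³ = 32M/(π σ_allow) = 32×2.5100×10^8/(π×497.8) = 5.136×10^6 mm³.
d = 172.5 mm.

d = 173 mm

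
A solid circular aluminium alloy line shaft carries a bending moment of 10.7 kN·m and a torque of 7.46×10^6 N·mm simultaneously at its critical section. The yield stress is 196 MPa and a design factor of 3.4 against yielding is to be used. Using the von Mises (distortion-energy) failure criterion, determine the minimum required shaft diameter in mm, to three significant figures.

σ_allow = σ_y/n = 196/3.4 = 57.65 MPa.
For a solid shaft σ_b = 32M/(πd³) and τ = 16T/(πd³), so the von Mises stress is σ' = (16/πd³)·√(4M²+3T²).
√(4M²+3T²) = √(4×(1.070×10^7)² + 3×(7.460×10^6)²) = 2.500×10^7 N·mm.
d³ = 16×2.500×10^7/(π×57.65) = 2.209×10^6 mm³.
d = 130.2 mm.

d = 130 mm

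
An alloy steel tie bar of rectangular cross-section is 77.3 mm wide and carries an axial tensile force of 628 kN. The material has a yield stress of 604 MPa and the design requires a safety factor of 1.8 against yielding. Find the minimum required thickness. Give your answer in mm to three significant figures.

t = 24.2 mm

σ_allow = 604/1.8 = 335.6 MPa.
Required area A = F/σ_allow = 628000/335.6 = 1872 mm².
t = A/w = 1872/77.3 = 24.21 mm.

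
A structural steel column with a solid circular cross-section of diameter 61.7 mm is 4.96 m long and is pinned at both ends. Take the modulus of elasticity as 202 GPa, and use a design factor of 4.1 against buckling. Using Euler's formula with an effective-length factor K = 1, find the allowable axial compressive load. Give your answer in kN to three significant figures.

I = πd⁴/64 = π×61.7⁴/64 = 711400 mm⁴.
Effective length L_e = KL = 1×4.96 m = 4960 mm.
Euler critical load P_cr = π²EI/L_e² = π²×202000×711400/4960² = 57650 N.
P_allow = P_cr/n = 57650/4.1 = 14060 N.

P_allow = 14.1 kN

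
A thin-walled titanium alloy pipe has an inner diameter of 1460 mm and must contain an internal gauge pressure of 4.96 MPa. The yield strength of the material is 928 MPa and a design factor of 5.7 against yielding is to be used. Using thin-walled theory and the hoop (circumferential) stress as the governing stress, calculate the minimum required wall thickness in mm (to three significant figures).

σ_allow = 928/5.7 = 162.8 MPa.
Hoop stress σ_h = pD/(2t), so t = pD/(2σ_allow) = 4.96×1460/(2×162.8) = 22.24 mm.

t = 22.2 mm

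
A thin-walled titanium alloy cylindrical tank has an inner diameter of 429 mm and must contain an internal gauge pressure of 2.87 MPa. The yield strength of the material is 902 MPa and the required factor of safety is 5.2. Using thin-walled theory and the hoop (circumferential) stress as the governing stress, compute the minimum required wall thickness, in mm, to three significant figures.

σ_allow = 902/5.2 = 173.5 MPa.
Hoop stress σ_h = pD/(2t), so t = pD/(2σ_allow) = 2.87×429/(2×173.5) = 3.549 mm.

t = 3.55 mm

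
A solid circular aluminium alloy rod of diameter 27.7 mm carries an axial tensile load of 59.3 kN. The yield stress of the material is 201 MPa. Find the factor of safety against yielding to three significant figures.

A = πd²/4 = 602.6 mm².
σ = F/A = 59300/602.6 = 98.40 MPa.
n = 201/98.40 = 2.043.

n = 2.04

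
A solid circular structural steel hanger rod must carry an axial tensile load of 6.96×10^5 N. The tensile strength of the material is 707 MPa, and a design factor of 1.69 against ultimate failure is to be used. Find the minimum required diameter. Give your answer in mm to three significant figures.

Allowable stress σ_allow = 707/1.69 = 418.3 MPa.
Required area A = F/σ_allow = 696000/418.3 = 1664 mm².
A = πd²/4 → d = √(4A/π) = 46.02 mm.

d = 46.0 mm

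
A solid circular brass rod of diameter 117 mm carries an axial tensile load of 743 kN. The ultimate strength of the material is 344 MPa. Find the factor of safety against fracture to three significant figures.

n = 4.98

A = πd²/4 = 10750 mm².
σ = F/A = 743000/10750 = 69.11 MPa.
n = 344/69.11 = 4.978.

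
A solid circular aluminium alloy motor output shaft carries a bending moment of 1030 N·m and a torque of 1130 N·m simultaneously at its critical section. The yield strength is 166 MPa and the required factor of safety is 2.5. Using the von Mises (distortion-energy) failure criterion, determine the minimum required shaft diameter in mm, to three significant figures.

d = 60.2 mm

σ_allow = σ_y/n = 166/2.5 = 66.40 MPa.
For a solid shaft σ_b = 32M/(πd³) and τ = 16T/(πd³), so the von Mises stress is σ' = (16/πd³)·√(4M²+3T²).
√(4M²+3T²) = √(4×(1.030×10^6)² + 3×(1.130×10^6)²) = 2.842×10^6 N·mm.
d³ = 16×2.842×10^6/(π×66.40) = 217900 mm³.
d = 60.18 mm.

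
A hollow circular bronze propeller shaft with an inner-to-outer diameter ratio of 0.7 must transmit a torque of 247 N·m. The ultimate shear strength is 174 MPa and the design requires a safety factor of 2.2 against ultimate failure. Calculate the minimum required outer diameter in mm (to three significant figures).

d_o = 27.6 mm

τ_allow = 174/2.2 = 79.09 MPa.
For a hollow shaft τ = 16T/[πd_o³(1−k⁴)] with k = 0.7, so 1−k⁴ = 0.7599.
d_o³ = 16T/[π τ_allow (1−k⁴)] = 16×247000/(π×79.09×0.7599) = 20930 mm³.
d_o = 27.56 mm.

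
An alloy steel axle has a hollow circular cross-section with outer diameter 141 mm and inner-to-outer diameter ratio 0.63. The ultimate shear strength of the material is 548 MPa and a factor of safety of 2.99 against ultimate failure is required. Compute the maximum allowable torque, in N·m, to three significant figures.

T_allow = 85000 N·m

τ_allow = 548/2.99 = 183.3 MPa.
For a hollow shaft T_allow = τ_allow·πd_o³(1−k⁴)/16 with 1−k⁴ = 0.8425, so πd_o³(1−k⁴)/16 = 463700 mm³.
T_allow = 183.3×463700 = 8.499×10^7 N·mm = 84990 N·m.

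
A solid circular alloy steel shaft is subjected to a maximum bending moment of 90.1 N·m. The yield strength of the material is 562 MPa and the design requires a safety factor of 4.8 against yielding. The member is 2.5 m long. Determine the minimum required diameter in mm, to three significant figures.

σ_allow = 562/4.8 = 117.1 MPa.
For a solid circular section σ = 32M/(πd³), so d³ = 32M/(π σ_allow) = 32×90100/(π×117.1) = 7838 mm³.
d = 19.86 mm.

d = 19.9 mm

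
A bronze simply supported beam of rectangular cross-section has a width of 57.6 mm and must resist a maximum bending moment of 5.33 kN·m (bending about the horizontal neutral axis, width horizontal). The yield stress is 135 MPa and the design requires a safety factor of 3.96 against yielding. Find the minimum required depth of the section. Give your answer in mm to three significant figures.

σ_allow = 135/3.96 = 34.09 MPa.
For a rectangular section σ = 6M/(bh²), so h² = 6M/(b σ_allow) = 6×5330000/(57.6×34.09) = 16290 mm².
h = 127.6 mm.

h = 128 mm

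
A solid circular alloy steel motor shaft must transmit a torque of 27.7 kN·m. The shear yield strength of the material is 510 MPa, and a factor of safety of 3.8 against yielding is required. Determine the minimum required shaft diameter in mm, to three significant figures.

d = 102 mm

Allowable shear stress τ_allow = 510/3.8 = 134.2 MPa.
For a solid shaft τ = 16T/(πd³), so d³ = 16T/(π τ_allow) = 16×2.7700×10^7/(π×134.2) = 1.051×10^6 mm³.
d = (1.051×10^6)^(1/3) = 101.7 mm.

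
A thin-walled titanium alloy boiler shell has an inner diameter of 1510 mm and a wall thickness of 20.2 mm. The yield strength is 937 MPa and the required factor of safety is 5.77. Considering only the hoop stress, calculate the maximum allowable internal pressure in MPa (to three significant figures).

σ_allow = 937/5.77 = 162.4 MPa.
σ_h = pD/(2t) → p_allow = 2σ_allow t/D = 2×162.4×20.2/1510 = 4.345 MPa.

p_allow = 4.34 MPa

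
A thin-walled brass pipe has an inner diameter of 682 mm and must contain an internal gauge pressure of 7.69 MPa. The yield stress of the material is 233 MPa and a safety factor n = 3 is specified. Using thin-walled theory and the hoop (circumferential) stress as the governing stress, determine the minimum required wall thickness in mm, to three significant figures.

t = 33.8 mm

σ_allow = 233/3 = 77.67 MPa.
Hoop stress σ_h = pD/(2t), so t = pD/(2σ_allow) = 7.69×682/(2×77.67) = 33.76 mm.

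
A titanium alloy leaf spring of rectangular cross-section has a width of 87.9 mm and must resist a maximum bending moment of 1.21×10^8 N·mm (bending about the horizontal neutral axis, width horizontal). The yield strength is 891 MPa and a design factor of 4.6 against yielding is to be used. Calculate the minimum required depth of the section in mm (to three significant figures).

σ_allow = 891/4.6 = 193.7 MPa.
For a rectangular section σ = 6M/(bh²), so h² = 6M/(b σ_allow) = 6×1.2100×10^8/(87.9×193.7) = 42640 mm².
h = 206.5 mm.

h = 206 mm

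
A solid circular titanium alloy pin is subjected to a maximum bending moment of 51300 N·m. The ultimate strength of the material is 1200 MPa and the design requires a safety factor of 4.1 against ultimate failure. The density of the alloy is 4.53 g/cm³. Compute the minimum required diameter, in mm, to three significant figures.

d = 121 mm

σ_allow = 1200/4.1 = 292.7 MPa.
For a solid circular section σ = 32M/(πd³), so d³ = 32M/(π σ_allow) = 32×5.1300×10^7/(π×292.7) = 1.785×10^6 mm³.
d = 121.3 mm.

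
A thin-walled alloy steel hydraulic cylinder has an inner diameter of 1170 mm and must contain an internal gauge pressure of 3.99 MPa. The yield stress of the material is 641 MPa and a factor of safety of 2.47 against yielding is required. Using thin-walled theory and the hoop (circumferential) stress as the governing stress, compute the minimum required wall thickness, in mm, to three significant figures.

σ_allow = 641/2.47 = 259.5 MPa.
Hoop stress σ_h = pD/(2t), so t = pD/(2σ_allow) = 3.99×1170/(2×259.5) = 8.994 mm.

t = 8.99 mm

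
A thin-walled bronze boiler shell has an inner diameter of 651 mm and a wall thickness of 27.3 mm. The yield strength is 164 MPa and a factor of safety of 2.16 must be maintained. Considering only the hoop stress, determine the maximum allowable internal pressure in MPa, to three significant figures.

σ_allow = 164/2.16 = 75.93 MPa.
σ_h = pD/(2t) → p_allow = 2σ_allow t/D = 2×75.93×27.3/651 = 6.368 MPa.

p_allow = 6.37 MPa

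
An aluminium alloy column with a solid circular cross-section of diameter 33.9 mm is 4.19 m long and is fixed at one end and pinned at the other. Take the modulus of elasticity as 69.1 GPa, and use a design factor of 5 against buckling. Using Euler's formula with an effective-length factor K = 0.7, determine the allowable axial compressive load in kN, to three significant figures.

P_allow = 1.03 kN

I = πd⁴/64 = π×33.9⁴/64 = 64830 mm⁴.
Effective length L_e = KL = 0.7×4.19 m = 2933 mm.
Euler critical load P_cr = π²EI/L_e² = π²×69100×64830/2933² = 5140 N.
P_allow = P_cr/n = 5140/5 = 1028 N.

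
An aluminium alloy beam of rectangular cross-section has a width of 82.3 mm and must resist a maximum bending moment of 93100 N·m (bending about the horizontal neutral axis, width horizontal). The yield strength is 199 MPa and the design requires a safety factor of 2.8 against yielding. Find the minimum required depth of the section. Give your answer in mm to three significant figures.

σ_allow = 199/2.8 = 71.07 MPa.
For a rectangular section σ = 6M/(bh²), so h² = 6M/(b σ_allow) = 6×9.3100×10^7/(82.3×71.07) = 95500 mm².
h = 309.0 mm.

h = 309 mm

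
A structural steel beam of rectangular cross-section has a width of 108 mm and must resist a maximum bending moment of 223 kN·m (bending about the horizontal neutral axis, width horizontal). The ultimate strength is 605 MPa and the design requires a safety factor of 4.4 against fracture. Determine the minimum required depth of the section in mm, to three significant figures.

h = 300 mm

σ_allow = 605/4.4 = 137.5 MPa.
For a rectangular section σ = 6M/(bh²), so h² = 6M/(b σ_allow) = 6×2.2300×10^8/(108×137.5) = 90100 mm².
h = 300.2 mm.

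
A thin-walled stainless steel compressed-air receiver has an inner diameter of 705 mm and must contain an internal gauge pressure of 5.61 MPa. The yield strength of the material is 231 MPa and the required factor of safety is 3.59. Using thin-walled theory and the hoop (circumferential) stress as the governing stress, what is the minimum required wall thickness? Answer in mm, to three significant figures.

t = 30.7 mm

σ_allow = 231/3.59 = 64.35 MPa.
Hoop stress σ_h = pD/(2t), so t = pD/(2σ_allow) = 5.61×705/(2×64.35) = 30.73 mm.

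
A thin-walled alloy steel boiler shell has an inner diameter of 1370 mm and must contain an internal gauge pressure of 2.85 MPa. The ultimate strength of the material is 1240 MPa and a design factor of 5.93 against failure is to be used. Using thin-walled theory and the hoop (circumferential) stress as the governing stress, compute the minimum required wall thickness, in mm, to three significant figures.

t = 9.34 mm

σ_allow = 1240/5.93 = 209.1 MPa.
Hoop stress σ_h = pD/(2t), so t = pD/(2σ_allow) = 2.85×1370/(2×209.1) = 9.336 mm.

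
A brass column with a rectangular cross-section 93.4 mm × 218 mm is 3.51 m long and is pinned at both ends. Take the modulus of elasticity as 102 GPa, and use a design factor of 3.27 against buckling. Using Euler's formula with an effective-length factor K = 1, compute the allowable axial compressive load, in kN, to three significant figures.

P_allow = 370 kN

Buckling occurs about the weak axis: I_min = h·b³/12 = 218×93.4³/12 = 1.480×10^7 mm⁴ (b = 93.4 mm is the smaller dimension).
Effective length L_e = KL = 1×3.51 m = 3510 mm.
Euler critical load P_cr = π²EI/L_e² = π²×102000×1.480×10^7/3510² = 1.209×10^6 N.
P_allow = P_cr/n = 1.209×10^6/3.27 = 369900 N.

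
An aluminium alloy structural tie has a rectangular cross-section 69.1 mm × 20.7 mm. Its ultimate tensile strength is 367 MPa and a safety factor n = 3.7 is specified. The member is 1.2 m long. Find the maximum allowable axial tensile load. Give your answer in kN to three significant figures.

F_allow = 142 kN

σ_allow = 367/3.7 = 99.19 MPa.
A = 69.1×20.7 = 1430 mm².
F_allow = σ_allow × A = 99.19×1430 = 141900 N.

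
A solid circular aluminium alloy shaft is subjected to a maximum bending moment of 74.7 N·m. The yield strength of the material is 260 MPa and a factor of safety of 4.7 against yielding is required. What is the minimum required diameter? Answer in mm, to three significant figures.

d = 24.0 mm

σ_allow = 260/4.7 = 55.32 MPa.
For a solid circular section σ = 32M/(πd³), so d³ = 32M/(π σ_allow) = 32×74700/(π×55.32) = 13750 mm³.
d = 23.96 mm.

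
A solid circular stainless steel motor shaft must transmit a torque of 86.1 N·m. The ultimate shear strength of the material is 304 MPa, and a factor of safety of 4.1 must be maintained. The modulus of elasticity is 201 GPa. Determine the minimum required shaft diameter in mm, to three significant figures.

Allowable shear stress τ_allow = 304/4.1 = 74.15 MPa.
For a solid shaft τ = 16T/(πd³), so d³ = 16T/(π τ_allow) = 16×86100/(π×74.15) = 5914 mm³.
d = (5914)^(1/3) = 18.08 mm.

d = 18.1 mm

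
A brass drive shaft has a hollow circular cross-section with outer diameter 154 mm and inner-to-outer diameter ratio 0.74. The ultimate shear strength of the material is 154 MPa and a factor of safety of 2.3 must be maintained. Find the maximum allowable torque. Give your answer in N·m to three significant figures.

τ_allow = 154/2.3 = 66.96 MPa.
For a hollow shaft T_allow = τ_allow·πd_o³(1−k⁴)/16 with 1−k⁴ = 0.7001, so πd_o³(1−k⁴)/16 = 502100 mm³.
T_allow = 66.96×502100 = 3.362×10^7 N·mm = 33620 N·m.

T_allow = 33600 N·m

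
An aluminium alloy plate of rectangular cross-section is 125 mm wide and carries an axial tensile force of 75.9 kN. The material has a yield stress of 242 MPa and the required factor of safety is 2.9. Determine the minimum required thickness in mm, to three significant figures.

t = 7.28 mm

σ_allow = 242/2.9 = 83.45 MPa.
Required area A = F/σ_allow = 75900/83.45 = 909.5 mm².
t = A/w = 909.5/125 = 7.276 mm.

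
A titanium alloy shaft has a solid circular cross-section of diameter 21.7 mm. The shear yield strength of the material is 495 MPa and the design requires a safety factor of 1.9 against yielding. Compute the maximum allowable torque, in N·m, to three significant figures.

τ_allow = 495/1.9 = 260.5 MPa.
For a solid shaft T_allow = τ_allow·πd³/16; πd³/16 = π×21.7³/16 = 2006 mm³.
T_allow = 260.5×2006 = 522700 N·mm = 522.7 N·m.

T_allow = 523 N·m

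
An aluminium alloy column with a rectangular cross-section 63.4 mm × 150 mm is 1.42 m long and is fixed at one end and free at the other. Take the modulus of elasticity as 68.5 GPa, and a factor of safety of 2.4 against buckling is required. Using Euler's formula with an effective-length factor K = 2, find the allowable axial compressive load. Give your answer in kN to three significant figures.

P_allow = 111 kN

Buckling occurs about the weak axis: I_min = h·b³/12 = 150×63.4³/12 = 3.186×10^6 mm⁴ (b = 63.4 mm is the smaller dimension).
Effective length L_e = KL = 2×1.42 m = 2840 mm.
Euler critical load P_cr = π²EI/L_e² = π²×68500×3.186×10^6/2840² = 267000 N.
P_allow = P_cr/n = 267000/2.4 = 111300 N.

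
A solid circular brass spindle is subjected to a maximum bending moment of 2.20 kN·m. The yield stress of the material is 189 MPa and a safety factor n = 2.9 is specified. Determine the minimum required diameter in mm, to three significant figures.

d = 70.1 mm

σ_allow = 189/2.9 = 65.17 MPa.
For a solid circular section σ = 32M/(πd³), so d³ = 32M/(π σ_allow) = 32×2200000/(π×65.17) = 343800 mm³.
d = 70.06 mm.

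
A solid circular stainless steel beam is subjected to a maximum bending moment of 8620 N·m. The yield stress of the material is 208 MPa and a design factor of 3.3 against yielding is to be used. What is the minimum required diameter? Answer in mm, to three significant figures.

σ_allow = 208/3.3 = 63.03 MPa.
For a solid circular section σ = 32M/(πd³), so d³ = 32M/(π σ_allow) = 32×8620000/(π×63.03) = 1.393×10^6 mm³.
d = 111.7 mm.

d = 112 mm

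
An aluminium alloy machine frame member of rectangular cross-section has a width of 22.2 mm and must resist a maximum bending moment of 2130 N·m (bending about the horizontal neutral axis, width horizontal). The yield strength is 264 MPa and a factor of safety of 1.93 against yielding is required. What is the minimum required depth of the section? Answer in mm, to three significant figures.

σ_allow = 264/1.93 = 136.8 MPa.
For a rectangular section σ = 6M/(bh²), so h² = 6M/(b σ_allow) = 6×2130000/(22.2×136.8) = 4209 mm².
h = 64.87 mm.

h = 64.9 mm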